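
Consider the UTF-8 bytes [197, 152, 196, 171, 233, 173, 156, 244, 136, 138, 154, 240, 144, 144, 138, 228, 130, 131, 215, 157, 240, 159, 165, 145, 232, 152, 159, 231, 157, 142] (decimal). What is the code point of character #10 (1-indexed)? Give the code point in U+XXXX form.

U+774E

Offset 0: leading byte 0xC5 = 11000101 → 2-byte char #1 = C5 98.
Offset 2: leading byte 0xC4 = 11000100 → 2-byte char #2 = C4 AB.
Offset 4: leading byte 0xE9 = 11101001 → 3-byte char #3 = E9 AD 9C.
Offset 7: leading byte 0xF4 = 11110100 → 4-byte char #4 = F4 88 8A 9A.
Offset 11: leading byte 0xF0 = 11110000 → 4-byte char #5 = F0 90 90 8A.
Offset 15: leading byte 0xE4 = 11100100 → 3-byte char #6 = E4 82 83.
Offset 18: leading byte 0xD7 = 11010111 → 2-byte char #7 = D7 9D.
Offset 20: leading byte 0xF0 = 11110000 → 4-byte char #8 = F0 9F A5 91.
Offset 24: leading byte 0xE8 = 11101000 → 3-byte char #9 = E8 98 9F.
Offset 27: leading byte 0xE7 = 11100111 → 3-byte char #10 = E7 9D 8E.
Leading byte 0xE7 = 11100111 matches 1110xxxx → 3-byte sequence.
Byte 1: 0xE7 = 11100111, payload 0111 (4 bits).
Byte 2: 0x9D = 10011101 (10xxxxxx ✓), payload 011101.
Byte 3: 0x8E = 10001110 (10xxxxxx ✓), payload 001110.
Concatenate: 0111011101001110 = 0x774E (16 bits → U+774E).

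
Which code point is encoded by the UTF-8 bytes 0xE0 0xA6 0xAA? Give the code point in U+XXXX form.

Leading byte 0xE0 = 11100000 matches 1110xxxx → 3-byte sequence.
Byte 1: 0xE0 = 11100000, payload 0000 (4 bits).
Byte 2: 0xA6 = 10100110 (10xxxxxx ✓), payload 100110.
Byte 3: 0xAA = 10101010 (10xxxxxx ✓), payload 101010.
Concatenate: 0000100110101010 = 0x9AA (16 bits → U+09AA).

U+09AA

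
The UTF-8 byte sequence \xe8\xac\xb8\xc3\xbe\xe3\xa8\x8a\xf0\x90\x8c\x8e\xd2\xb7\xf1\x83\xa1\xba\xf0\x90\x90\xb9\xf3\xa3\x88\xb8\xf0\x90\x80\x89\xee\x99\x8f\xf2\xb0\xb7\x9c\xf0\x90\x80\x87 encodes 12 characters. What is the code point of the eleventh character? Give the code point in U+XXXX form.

U+B0DDC

Offset 0: leading byte 0xE8 = 11101000 → 3-byte char #1 = E8 AC B8.
Offset 3: leading byte 0xC3 = 11000011 → 2-byte char #2 = C3 BE.
Offset 5: leading byte 0xE3 = 11100011 → 3-byte char #3 = E3 A8 8A.
Offset 8: leading byte 0xF0 = 11110000 → 4-byte char #4 = F0 90 8C 8E.
Offset 12: leading byte 0xD2 = 11010010 → 2-byte char #5 = D2 B7.
Offset 14: leading byte 0xF1 = 11110001 → 4-byte char #6 = F1 83 A1 BA.
Offset 18: leading byte 0xF0 = 11110000 → 4-byte char #7 = F0 90 90 B9.
Offset 22: leading byte 0xF3 = 11110011 → 4-byte char #8 = F3 A3 88 B8.
Offset 26: leading byte 0xF0 = 11110000 → 4-byte char #9 = F0 90 80 89.
Offset 30: leading byte 0xEE = 11101110 → 3-byte char #10 = EE 99 8F.
Offset 33: leading byte 0xF2 = 11110010 → 4-byte char #11 = F2 B0 B7 9C.
Leading byte 0xF2 = 11110010 matches 11110xxx → 4-byte sequence.
Byte 1: 0xF2 = 11110010, payload 010 (3 bits).
Byte 2: 0xB0 = 10110000 (10xxxxxx ✓), payload 110000.
Byte 3: 0xB7 = 10110111 (10xxxxxx ✓), payload 110111.
Byte 4: 0x9C = 10011100 (10xxxxxx ✓), payload 011100.
Concatenate: 010110000110111011100 = 0xB0DDC (21 bits → U+B0DDC).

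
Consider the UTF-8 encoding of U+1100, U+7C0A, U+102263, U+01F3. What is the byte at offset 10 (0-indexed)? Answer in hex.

0xC7

U+1100 → 3-byte form E1 84 80 at offsets 0–2.
U+7C0A → 3-byte form E7 B0 8A at offsets 3–5.
U+102263 → 4-byte form F4 82 89 A3 at offsets 6–9.
U+01F3 → 2-byte form C7 B3 at offsets 10–11.
Offset 10 falls in char 4's range; it's byte 1 of C7 B3 = 0xC7.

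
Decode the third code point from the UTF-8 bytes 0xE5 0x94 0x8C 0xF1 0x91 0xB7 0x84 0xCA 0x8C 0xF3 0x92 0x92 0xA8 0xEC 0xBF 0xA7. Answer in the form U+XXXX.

U+028C

Offset 0: leading byte 0xE5 = 11100101 → 3-byte char #1 = E5 94 8C.
Offset 3: leading byte 0xF1 = 11110001 → 4-byte char #2 = F1 91 B7 84.
Offset 7: leading byte 0xCA = 11001010 → 2-byte char #3 = CA 8C.
Leading byte 0xCA = 11001010 matches 110xxxxx → 2-byte sequence.
Byte 1: 0xCA = 11001010, payload 01010 (5 bits).
Byte 2: 0x8C = 10001100 (10xxxxxx ✓), payload 001100.
Concatenate: 01010001100 = 0x28C (11 bits → U+028C).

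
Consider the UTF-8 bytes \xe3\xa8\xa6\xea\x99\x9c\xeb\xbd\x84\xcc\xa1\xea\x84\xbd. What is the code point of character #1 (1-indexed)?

U+3A26

Offset 0: leading byte 0xE3 = 11100011 → 3-byte char #1 = E3 A8 A6.
Leading byte 0xE3 = 11100011 matches 1110xxxx → 3-byte sequence.
Byte 1: 0xE3 = 11100011, payload 0011 (4 bits).
Byte 2: 0xA8 = 10101000 (10xxxxxx ✓), payload 101000.
Byte 3: 0xA6 = 10100110 (10xxxxxx ✓), payload 100110.
Concatenate: 0011101000100110 = 0x3A26 (16 bits → U+3A26).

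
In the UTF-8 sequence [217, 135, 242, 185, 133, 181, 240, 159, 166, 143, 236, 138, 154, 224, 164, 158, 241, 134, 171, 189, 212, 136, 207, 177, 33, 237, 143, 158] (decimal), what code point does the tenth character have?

Offset 0: leading byte 0xD9 = 11011001 → 2-byte char #1 = D9 87.
Offset 2: leading byte 0xF2 = 11110010 → 4-byte char #2 = F2 B9 85 B5.
Offset 6: leading byte 0xF0 = 11110000 → 4-byte char #3 = F0 9F A6 8F.
Offset 10: leading byte 0xEC = 11101100 → 3-byte char #4 = EC 8A 9A.
Offset 13: leading byte 0xE0 = 11100000 → 3-byte char #5 = E0 A4 9E.
Offset 16: leading byte 0xF1 = 11110001 → 4-byte char #6 = F1 86 AB BD.
Offset 20: leading byte 0xD4 = 11010100 → 2-byte char #7 = D4 88.
Offset 22: leading byte 0xCF = 11001111 → 2-byte char #8 = CF B1.
Offset 24: leading byte 0x21 = 00100001 → 1-byte char #9 = 21.
Offset 25: leading byte 0xED = 11101101 → 3-byte char #10 = ED 8F 9E.
Leading byte 0xED = 11101101 matches 1110xxxx → 3-byte sequence.
Byte 1: 0xED = 11101101, payload 1101 (4 bits).
Byte 2: 0x8F = 10001111 (10xxxxxx ✓), payload 001111.
Byte 3: 0x9E = 10011110 (10xxxxxx ✓), payload 011110.
Concatenate: 1101001111011110 = 0xD3DE (16 bits → U+D3DE).

U+D3DE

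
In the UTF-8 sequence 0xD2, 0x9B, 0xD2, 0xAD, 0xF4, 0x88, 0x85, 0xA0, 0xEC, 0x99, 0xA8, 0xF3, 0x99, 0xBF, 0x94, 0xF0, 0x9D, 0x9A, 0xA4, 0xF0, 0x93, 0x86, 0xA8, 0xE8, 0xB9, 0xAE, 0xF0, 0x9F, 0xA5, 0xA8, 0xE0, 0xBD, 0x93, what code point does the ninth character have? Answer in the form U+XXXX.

Offset 0: leading byte 0xD2 = 11010010 → 2-byte char #1 = D2 9B.
Offset 2: leading byte 0xD2 = 11010010 → 2-byte char #2 = D2 AD.
Offset 4: leading byte 0xF4 = 11110100 → 4-byte char #3 = F4 88 85 A0.
Offset 8: leading byte 0xEC = 11101100 → 3-byte char #4 = EC 99 A8.
Offset 11: leading byte 0xF3 = 11110011 → 4-byte char #5 = F3 99 BF 94.
Offset 15: leading byte 0xF0 = 11110000 → 4-byte char #6 = F0 9D 9A A4.
Offset 19: leading byte 0xF0 = 11110000 → 4-byte char #7 = F0 93 86 A8.
Offset 23: leading byte 0xE8 = 11101000 → 3-byte char #8 = E8 B9 AE.
Offset 26: leading byte 0xF0 = 11110000 → 4-byte char #9 = F0 9F A5 A8.
Leading byte 0xF0 = 11110000 matches 11110xxx → 4-byte sequence.
Byte 1: 0xF0 = 11110000, payload 000 (3 bits).
Byte 2: 0x9F = 10011111 (10xxxxxx ✓), payload 011111.
Byte 3: 0xA5 = 10100101 (10xxxxxx ✓), payload 100101.
Byte 4: 0xA8 = 10101000 (10xxxxxx ✓), payload 101000.
Concatenate: 000011111100101101000 = 0x1F968 (21 bits → U+1F968).

U+1F968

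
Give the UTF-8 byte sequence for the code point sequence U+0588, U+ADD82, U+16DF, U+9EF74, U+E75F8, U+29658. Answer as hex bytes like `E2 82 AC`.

D6 88 F2 AD B6 82 E1 9B 9F F2 9E BD B4 F3 A7 97 B8 F0 A9 99 98

U+0588: 2-byte form → D6 88.
U+ADD82: 4-byte form → F2 AD B6 82.
U+16DF: 3-byte form → E1 9B 9F.
U+9EF74: 4-byte form → F2 9E BD B4.
U+E75F8: 4-byte form → F3 A7 97 B8.
U+29658: 4-byte form → F0 A9 99 98.
Concatenated (21 bytes): D6 88 F2 AD B6 82 E1 9B 9F F2 9E BD B4 F3 A7 97 B8 F0 A9 99 98.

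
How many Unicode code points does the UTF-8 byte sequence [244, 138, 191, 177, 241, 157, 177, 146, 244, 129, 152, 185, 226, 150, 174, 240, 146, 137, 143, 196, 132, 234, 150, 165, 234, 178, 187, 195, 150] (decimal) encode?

Byte at offset 0: 0xF4 = 11110100 → 4-byte char (#1). Advance 4.
Byte at offset 4: 0xF1 = 11110001 → 4-byte char (#2). Advance 4.
Byte at offset 8: 0xF4 = 11110100 → 4-byte char (#3). Advance 4.
Byte at offset 12: 0xE2 = 11100010 → 3-byte char (#4). Advance 3.
Byte at offset 15: 0xF0 = 11110000 → 4-byte char (#5). Advance 4.
Byte at offset 19: 0xC4 = 11000100 → 2-byte char (#6). Advance 2.
Byte at offset 21: 0xEA = 11101010 → 3-byte char (#7). Advance 3.
Byte at offset 24: 0xEA = 11101010 → 3-byte char (#8). Advance 3.
Byte at offset 27: 0xC3 = 11000011 → 2-byte char (#9). Advance 2.
Reached end at offset 29 after 9 code points.

9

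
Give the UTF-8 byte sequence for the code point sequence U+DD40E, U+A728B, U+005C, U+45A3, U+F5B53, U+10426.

F3 9D 90 8E F2 A7 8A 8B 5C E4 96 A3 F3 B5 AD 93 F0 90 90 A6

U+DD40E: 4-byte form → F3 9D 90 8E.
U+A728B: 4-byte form → F2 A7 8A 8B.
U+005C: 1-byte form → 5C.
U+45A3: 3-byte form → E4 96 A3.
U+F5B53: 4-byte form → F3 B5 AD 93.
U+10426: 4-byte form → F0 90 90 A6.
Concatenated (20 bytes): F3 9D 90 8E F2 A7 8A 8B 5C E4 96 A3 F3 B5 AD 93 F0 90 90 A6.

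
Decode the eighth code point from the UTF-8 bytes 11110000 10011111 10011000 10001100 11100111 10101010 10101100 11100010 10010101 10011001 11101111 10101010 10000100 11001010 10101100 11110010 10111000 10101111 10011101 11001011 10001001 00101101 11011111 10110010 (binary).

U+002D

Offset 0: leading byte 0xF0 = 11110000 → 4-byte char #1 = F0 9F 98 8C.
Offset 4: leading byte 0xE7 = 11100111 → 3-byte char #2 = E7 AA AC.
Offset 7: leading byte 0xE2 = 11100010 → 3-byte char #3 = E2 95 99.
Offset 10: leading byte 0xEF = 11101111 → 3-byte char #4 = EF AA 84.
Offset 13: leading byte 0xCA = 11001010 → 2-byte char #5 = CA AC.
Offset 15: leading byte 0xF2 = 11110010 → 4-byte char #6 = F2 B8 AF 9D.
Offset 19: leading byte 0xCB = 11001011 → 2-byte char #7 = CB 89.
Offset 21: leading byte 0x2D = 00101101 → 1-byte char #8 = 2D.
Leading byte 0x2D = 00101101 matches 0xxxxxxx → 1-byte sequence.
Byte 1: 0x2D = 00101101, payload 0101101 (7 bits).
Concatenate: 0101101 = 0x2D (7 bits → U+002D).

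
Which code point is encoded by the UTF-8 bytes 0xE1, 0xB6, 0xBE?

U+1DBE

Leading byte 0xE1 = 11100001 matches 1110xxxx → 3-byte sequence.
Byte 1: 0xE1 = 11100001, payload 0001 (4 bits).
Byte 2: 0xB6 = 10110110 (10xxxxxx ✓), payload 110110.
Byte 3: 0xBE = 10111110 (10xxxxxx ✓), payload 111110.
Concatenate: 0001110110111110 = 0x1DBE (16 bits → U+1DBE).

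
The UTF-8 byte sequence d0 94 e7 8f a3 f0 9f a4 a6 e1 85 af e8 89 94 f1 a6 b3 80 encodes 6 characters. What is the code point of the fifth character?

U+8254

Offset 0: leading byte 0xD0 = 11010000 → 2-byte char #1 = D0 94.
Offset 2: leading byte 0xE7 = 11100111 → 3-byte char #2 = E7 8F A3.
Offset 5: leading byte 0xF0 = 11110000 → 4-byte char #3 = F0 9F A4 A6.
Offset 9: leading byte 0xE1 = 11100001 → 3-byte char #4 = E1 85 AF.
Offset 12: leading byte 0xE8 = 11101000 → 3-byte char #5 = E8 89 94.
Leading byte 0xE8 = 11101000 matches 1110xxxx → 3-byte sequence.
Byte 1: 0xE8 = 11101000, payload 1000 (4 bits).
Byte 2: 0x89 = 10001001 (10xxxxxx ✓), payload 001001.
Byte 3: 0x94 = 10010100 (10xxxxxx ✓), payload 010100.
Concatenate: 1000001001010100 = 0x8254 (16 bits → U+8254).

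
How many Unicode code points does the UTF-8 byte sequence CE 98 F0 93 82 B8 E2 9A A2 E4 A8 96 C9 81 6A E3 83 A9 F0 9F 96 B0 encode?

8

Byte at offset 0: 0xCE = 11001110 → 2-byte char (#1). Advance 2.
Byte at offset 2: 0xF0 = 11110000 → 4-byte char (#2). Advance 4.
Byte at offset 6: 0xE2 = 11100010 → 3-byte char (#3). Advance 3.
Byte at offset 9: 0xE4 = 11100100 → 3-byte char (#4). Advance 3.
Byte at offset 12: 0xC9 = 11001001 → 2-byte char (#5). Advance 2.
Byte at offset 14: 0x6A = 01101010 → 1-byte char (#6). Advance 1.
Byte at offset 15: 0xE3 = 11100011 → 3-byte char (#7). Advance 3.
Byte at offset 18: 0xF0 = 11110000 → 4-byte char (#8). Advance 4.
Reached end at offset 22 after 8 code points.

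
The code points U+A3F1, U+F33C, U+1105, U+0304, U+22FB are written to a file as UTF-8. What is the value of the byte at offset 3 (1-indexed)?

1-indexed offset 3 is 0-indexed offset 2.
U+A3F1 → 3-byte form EA 8F B1 at offsets 0–2.
Offset 2 falls in char 1's range; it's byte 3 of EA 8F B1 = 0xB1.

0xB1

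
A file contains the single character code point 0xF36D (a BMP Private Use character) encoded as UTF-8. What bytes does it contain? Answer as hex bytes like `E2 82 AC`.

U+F36D = 0xF36D = 62317 decimal. In range U+0800–U+FFFF → 3-byte form: 1110xxxx 10xxxxxx 10xxxxxx.
Binary (16 bits): 1111001101101101.
Split 4+6+6: 1111 | 001101 | 101101.
Byte 1: 11101111 = 0xEF.
Byte 2: 10001101 = 0x8D.
Byte 3: 10101101 = 0xAD.

EF 8D AD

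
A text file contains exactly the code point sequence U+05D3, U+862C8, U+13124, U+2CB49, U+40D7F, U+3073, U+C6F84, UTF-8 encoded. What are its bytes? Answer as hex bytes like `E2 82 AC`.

U+05D3: 2-byte form → D7 93.
U+862C8: 4-byte form → F2 86 8B 88.
U+13124: 4-byte form → F0 93 84 A4.
U+2CB49: 4-byte form → F0 AC AD 89.
U+40D7F: 4-byte form → F1 80 B5 BF.
U+3073: 3-byte form → E3 81 B3.
U+C6F84: 4-byte form → F3 86 BE 84.
Concatenated (25 bytes): D7 93 F2 86 8B 88 F0 93 84 A4 F0 AC AD 89 F1 80 B5 BF E3 81 B3 F3 86 BE 84.

D7 93 F2 86 8B 88 F0 93 84 A4 F0 AC AD 89 F1 80 B5 BF E3 81 B3 F3 86 BE 84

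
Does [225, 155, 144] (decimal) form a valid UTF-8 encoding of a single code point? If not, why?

Leading byte 0xE1 = 11100001 → 3-byte form.
Continuation bytes 0x9B=10011011, 0x90=10010000 all match 10xxxxxx.
Decoded value 0x16D0 is ≥ 0x800 (shortest form) and not a surrogate.

valid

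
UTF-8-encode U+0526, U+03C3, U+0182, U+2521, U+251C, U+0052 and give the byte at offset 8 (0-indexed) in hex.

0xA1

U+0526 → 2-byte form D4 A6 at offsets 0–1.
U+03C3 → 2-byte form CF 83 at offsets 2–3.
U+0182 → 2-byte form C6 82 at offsets 4–5.
U+2521 → 3-byte form E2 94 A1 at offsets 6–8.
Offset 8 falls in char 4's range; it's byte 3 of E2 94 A1 = 0xA1.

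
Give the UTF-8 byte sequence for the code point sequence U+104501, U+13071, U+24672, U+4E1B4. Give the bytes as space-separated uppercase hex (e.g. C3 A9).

U+104501: 4-byte form → F4 84 94 81.
U+13071: 4-byte form → F0 93 81 B1.
U+24672: 4-byte form → F0 A4 99 B2.
U+4E1B4: 4-byte form → F1 8E 86 B4.
Concatenated (16 bytes): F4 84 94 81 F0 93 81 B1 F0 A4 99 B2 F1 8E 86 B4.

F4 84 94 81 F0 93 81 B1 F0 A4 99 B2 F1 8E 86 B4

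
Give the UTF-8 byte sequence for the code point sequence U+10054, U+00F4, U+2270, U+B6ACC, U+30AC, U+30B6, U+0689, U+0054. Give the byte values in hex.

U+10054: 4-byte form → F0 90 81 94.
U+00F4: 2-byte form → C3 B4.
U+2270: 3-byte form → E2 89 B0.
U+B6ACC: 4-byte form → F2 B6 AB 8C.
U+30AC: 3-byte form → E3 82 AC.
U+30B6: 3-byte form → E3 82 B6.
U+0689: 2-byte form → DA 89.
U+0054: 1-byte form → 54.
Concatenated (22 bytes): F0 90 81 94 C3 B4 E2 89 B0 F2 B6 AB 8C E3 82 AC E3 82 B6 DA 89 54.

F0 90 81 94 C3 B4 E2 89 B0 F2 B6 AB 8C E3 82 AC E3 82 B6 DA 89 54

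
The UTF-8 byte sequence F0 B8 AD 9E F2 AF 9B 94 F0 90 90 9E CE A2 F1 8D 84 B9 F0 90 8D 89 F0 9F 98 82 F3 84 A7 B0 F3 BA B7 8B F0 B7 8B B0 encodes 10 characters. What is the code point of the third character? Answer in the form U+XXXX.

U+1041E

Offset 0: leading byte 0xF0 = 11110000 → 4-byte char #1 = F0 B8 AD 9E.
Offset 4: leading byte 0xF2 = 11110010 → 4-byte char #2 = F2 AF 9B 94.
Offset 8: leading byte 0xF0 = 11110000 → 4-byte char #3 = F0 90 90 9E.
Leading byte 0xF0 = 11110000 matches 11110xxx → 4-byte sequence.
Byte 1: 0xF0 = 11110000, payload 000 (3 bits).
Byte 2: 0x90 = 10010000 (10xxxxxx ✓), payload 010000.
Byte 3: 0x90 = 10010000 (10xxxxxx ✓), payload 010000.
Byte 4: 0x9E = 10011110 (10xxxxxx ✓), payload 011110.
Concatenate: 000010000010000011110 = 0x1041E (21 bits → U+1041E).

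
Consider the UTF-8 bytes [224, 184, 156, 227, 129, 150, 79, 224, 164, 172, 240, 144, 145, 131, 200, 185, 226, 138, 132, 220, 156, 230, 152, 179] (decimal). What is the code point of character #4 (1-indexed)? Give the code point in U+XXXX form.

U+092C

Offset 0: leading byte 0xE0 = 11100000 → 3-byte char #1 = E0 B8 9C.
Offset 3: leading byte 0xE3 = 11100011 → 3-byte char #2 = E3 81 96.
Offset 6: leading byte 0x4F = 01001111 → 1-byte char #3 = 4F.
Offset 7: leading byte 0xE0 = 11100000 → 3-byte char #4 = E0 A4 AC.
Leading byte 0xE0 = 11100000 matches 1110xxxx → 3-byte sequence.
Byte 1: 0xE0 = 11100000, payload 0000 (4 bits).
Byte 2: 0xA4 = 10100100 (10xxxxxx ✓), payload 100100.
Byte 3: 0xAC = 10101100 (10xxxxxx ✓), payload 101100.
Concatenate: 0000100100101100 = 0x92C (16 bits → U+092C).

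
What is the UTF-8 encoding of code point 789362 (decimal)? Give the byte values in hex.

U+C0B72 = 0xC0B72 = 789362 decimal. In range U+10000–U+10FFFF → 4-byte form: 11110xxx 10xxxxxx 10xxxxxx 10xxxxxx.
Binary (21 bits): 011000000101101110010.
Split 3+6+6+6: 011 | 000000 | 101101 | 110010.
Byte 1: 11110011 = 0xF3.
Byte 2: 10000000 = 0x80.
Byte 3: 10101101 = 0xAD.
Byte 4: 10110010 = 0xB2.

F3 80 AD B2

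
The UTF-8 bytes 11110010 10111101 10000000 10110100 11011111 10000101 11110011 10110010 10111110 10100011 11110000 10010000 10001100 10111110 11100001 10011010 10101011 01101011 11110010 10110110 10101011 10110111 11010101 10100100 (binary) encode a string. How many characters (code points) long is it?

8

Byte at offset 0: 0xF2 = 11110010 → 4-byte char (#1). Advance 4.
Byte at offset 4: 0xDF = 11011111 → 2-byte char (#2). Advance 2.
Byte at offset 6: 0xF3 = 11110011 → 4-byte char (#3). Advance 4.
Byte at offset 10: 0xF0 = 11110000 → 4-byte char (#4). Advance 4.
Byte at offset 14: 0xE1 = 11100001 → 3-byte char (#5). Advance 3.
Byte at offset 17: 0x6B = 01101011 → 1-byte char (#6). Advance 1.
Byte at offset 18: 0xF2 = 11110010 → 4-byte char (#7). Advance 4.
Byte at offset 22: 0xD5 = 11010101 → 2-byte char (#8). Advance 2.
Reached end at offset 24 after 8 code points.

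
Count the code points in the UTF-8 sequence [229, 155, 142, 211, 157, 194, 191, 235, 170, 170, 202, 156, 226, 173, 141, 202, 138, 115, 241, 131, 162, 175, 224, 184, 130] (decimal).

10

Byte at offset 0: 0xE5 = 11100101 → 3-byte char (#1). Advance 3.
Byte at offset 3: 0xD3 = 11010011 → 2-byte char (#2). Advance 2.
Byte at offset 5: 0xC2 = 11000010 → 2-byte char (#3). Advance 2.
Byte at offset 7: 0xEB = 11101011 → 3-byte char (#4). Advance 3.
Byte at offset 10: 0xCA = 11001010 → 2-byte char (#5). Advance 2.
Byte at offset 12: 0xE2 = 11100010 → 3-byte char (#6). Advance 3.
Byte at offset 15: 0xCA = 11001010 → 2-byte char (#7). Advance 2.
Byte at offset 17: 0x73 = 01110011 → 1-byte char (#8). Advance 1.
Byte at offset 18: 0xF1 = 11110001 → 4-byte char (#9). Advance 4.
Byte at offset 22: 0xE0 = 11100000 → 3-byte char (#10). Advance 3.
Reached end at offset 25 after 10 code points.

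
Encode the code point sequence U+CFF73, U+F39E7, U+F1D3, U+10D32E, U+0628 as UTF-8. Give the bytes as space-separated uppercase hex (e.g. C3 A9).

F3 8F BD B3 F3 B3 A7 A7 EF 87 93 F4 8D 8C AE D8 A8

U+CFF73: 4-byte form → F3 8F BD B3.
U+F39E7: 4-byte form → F3 B3 A7 A7.
U+F1D3: 3-byte form → EF 87 93.
U+10D32E: 4-byte form → F4 8D 8C AE.
U+0628: 2-byte form → D8 A8.
Concatenated (17 bytes): F3 8F BD B3 F3 B3 A7 A7 EF 87 93 F4 8D 8C AE D8 A8.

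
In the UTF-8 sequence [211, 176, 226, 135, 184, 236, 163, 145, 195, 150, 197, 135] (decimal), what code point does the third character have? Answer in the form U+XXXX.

Offset 0: leading byte 0xD3 = 11010011 → 2-byte char #1 = D3 B0.
Offset 2: leading byte 0xE2 = 11100010 → 3-byte char #2 = E2 87 B8.
Offset 5: leading byte 0xEC = 11101100 → 3-byte char #3 = EC A3 91.
Leading byte 0xEC = 11101100 matches 1110xxxx → 3-byte sequence.
Byte 1: 0xEC = 11101100, payload 1100 (4 bits).
Byte 2: 0xA3 = 10100011 (10xxxxxx ✓), payload 100011.
Byte 3: 0x91 = 10010001 (10xxxxxx ✓), payload 010001.
Concatenate: 1100100011010001 = 0xC8D1 (16 bits → U+C8D1).

U+C8D1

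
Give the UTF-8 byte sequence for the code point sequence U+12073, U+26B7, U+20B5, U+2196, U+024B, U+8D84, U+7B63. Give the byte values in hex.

F0 92 81 B3 E2 9A B7 E2 82 B5 E2 86 96 C9 8B E8 B6 84 E7 AD A3

U+12073: 4-byte form → F0 92 81 B3.
U+26B7: 3-byte form → E2 9A B7.
U+20B5: 3-byte form → E2 82 B5.
U+2196: 3-byte form → E2 86 96.
U+024B: 2-byte form → C9 8B.
U+8D84: 3-byte form → E8 B6 84.
U+7B63: 3-byte form → E7 AD A3.
Concatenated (21 bytes): F0 92 81 B3 E2 9A B7 E2 82 B5 E2 86 96 C9 8B E8 B6 84 E7 AD A3.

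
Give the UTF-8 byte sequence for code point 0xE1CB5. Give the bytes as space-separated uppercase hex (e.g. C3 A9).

F3 A1 B2 B5

U+E1CB5 = 0xE1CB5 = 924853 decimal. In range U+10000–U+10FFFF → 4-byte form: 11110xxx 10xxxxxx 10xxxxxx 10xxxxxx.
Binary (21 bits): 011100001110010110101.
Split 3+6+6+6: 011 | 100001 | 110010 | 110101.
Byte 1: 11110011 = 0xF3.
Byte 2: 10100001 = 0xA1.
Byte 3: 10110010 = 0xB2.
Byte 4: 10110101 = 0xB5.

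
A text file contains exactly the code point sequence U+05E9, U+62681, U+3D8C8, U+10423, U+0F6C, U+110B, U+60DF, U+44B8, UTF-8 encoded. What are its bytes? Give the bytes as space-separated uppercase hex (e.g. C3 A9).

U+05E9: 2-byte form → D7 A9.
U+62681: 4-byte form → F1 A2 9A 81.
U+3D8C8: 4-byte form → F0 BD A3 88.
U+10423: 4-byte form → F0 90 90 A3.
U+0F6C: 3-byte form → E0 BD AC.
U+110B: 3-byte form → E1 84 8B.
U+60DF: 3-byte form → E6 83 9F.
U+44B8: 3-byte form → E4 92 B8.
Concatenated (26 bytes): D7 A9 F1 A2 9A 81 F0 BD A3 88 F0 90 90 A3 E0 BD AC E1 84 8B E6 83 9F E4 92 B8.

D7 A9 F1 A2 9A 81 F0 BD A3 88 F0 90 90 A3 E0 BD AC E1 84 8B E6 83 9F E4 92 B8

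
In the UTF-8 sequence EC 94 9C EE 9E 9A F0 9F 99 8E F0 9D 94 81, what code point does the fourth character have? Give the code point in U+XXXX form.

Offset 0: leading byte 0xEC = 11101100 → 3-byte char #1 = EC 94 9C.
Offset 3: leading byte 0xEE = 11101110 → 3-byte char #2 = EE 9E 9A.
Offset 6: leading byte 0xF0 = 11110000 → 4-byte char #3 = F0 9F 99 8E.
Offset 10: leading byte 0xF0 = 11110000 → 4-byte char #4 = F0 9D 94 81.
Leading byte 0xF0 = 11110000 matches 11110xxx → 4-byte sequence.
Byte 1: 0xF0 = 11110000, payload 000 (3 bits).
Byte 2: 0x9D = 10011101 (10xxxxxx ✓), payload 011101.
Byte 3: 0x94 = 10010100 (10xxxxxx ✓), payload 010100.
Byte 4: 0x81 = 10000001 (10xxxxxx ✓), payload 000001.
Concatenate: 000011101010100000001 = 0x1D501 (21 bits → U+1D501).

U+1D501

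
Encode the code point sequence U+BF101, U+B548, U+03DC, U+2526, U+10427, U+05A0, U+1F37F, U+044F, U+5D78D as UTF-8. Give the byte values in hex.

U+BF101: 4-byte form → F2 BF 84 81.
U+B548: 3-byte form → EB 95 88.
U+03DC: 2-byte form → CF 9C.
U+2526: 3-byte form → E2 94 A6.
U+10427: 4-byte form → F0 90 90 A7.
U+05A0: 2-byte form → D6 A0.
U+1F37F: 4-byte form → F0 9F 8D BF.
U+044F: 2-byte form → D1 8F.
U+5D78D: 4-byte form → F1 9D 9E 8D.
Concatenated (28 bytes): F2 BF 84 81 EB 95 88 CF 9C E2 94 A6 F0 90 90 A7 D6 A0 F0 9F 8D BF D1 8F F1 9D 9E 8D.

F2 BF 84 81 EB 95 88 CF 9C E2 94 A6 F0 90 90 A7 D6 A0 F0 9F 8D BF D1 8F F1 9D 9E 8D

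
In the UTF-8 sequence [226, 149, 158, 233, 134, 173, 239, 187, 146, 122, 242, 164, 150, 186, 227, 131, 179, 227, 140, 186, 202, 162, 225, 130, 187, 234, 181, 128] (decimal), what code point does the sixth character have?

U+30F3

Offset 0: leading byte 0xE2 = 11100010 → 3-byte char #1 = E2 95 9E.
Offset 3: leading byte 0xE9 = 11101001 → 3-byte char #2 = E9 86 AD.
Offset 6: leading byte 0xEF = 11101111 → 3-byte char #3 = EF BB 92.
Offset 9: leading byte 0x7A = 01111010 → 1-byte char #4 = 7A.
Offset 10: leading byte 0xF2 = 11110010 → 4-byte char #5 = F2 A4 96 BA.
Offset 14: leading byte 0xE3 = 11100011 → 3-byte char #6 = E3 83 B3.
Leading byte 0xE3 = 11100011 matches 1110xxxx → 3-byte sequence.
Byte 1: 0xE3 = 11100011, payload 0011 (4 bits).
Byte 2: 0x83 = 10000011 (10xxxxxx ✓), payload 000011.
Byte 3: 0xB3 = 10110011 (10xxxxxx ✓), payload 110011.
Concatenate: 0011000011110011 = 0x30F3 (16 bits → U+30F3).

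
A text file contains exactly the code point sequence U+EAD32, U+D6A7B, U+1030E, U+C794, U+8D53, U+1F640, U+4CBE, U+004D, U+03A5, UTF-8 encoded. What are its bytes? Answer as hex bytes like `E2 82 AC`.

F3 AA B4 B2 F3 96 A9 BB F0 90 8C 8E EC 9E 94 E8 B5 93 F0 9F 99 80 E4 B2 BE 4D CE A5

U+EAD32: 4-byte form → F3 AA B4 B2.
U+D6A7B: 4-byte form → F3 96 A9 BB.
U+1030E: 4-byte form → F0 90 8C 8E.
U+C794: 3-byte form → EC 9E 94.
U+8D53: 3-byte form → E8 B5 93.
U+1F640: 4-byte form → F0 9F 99 80.
U+4CBE: 3-byte form → E4 B2 BE.
U+004D: 1-byte form → 4D.
U+03A5: 2-byte form → CE A5.
Concatenated (28 bytes): F3 AA B4 B2 F3 96 A9 BB F0 90 8C 8E EC 9E 94 E8 B5 93 F0 9F 99 80 E4 B2 BE 4D CE A5.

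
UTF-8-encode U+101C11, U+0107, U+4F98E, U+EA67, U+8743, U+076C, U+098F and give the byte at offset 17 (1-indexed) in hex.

1-indexed offset 17 is 0-indexed offset 16.
U+101C11 → 4-byte form F4 81 B0 91 at offsets 0–3.
U+0107 → 2-byte form C4 87 at offsets 4–5.
U+4F98E → 4-byte form F1 8F A6 8E at offsets 6–9.
U+EA67 → 3-byte form EE A9 A7 at offsets 10–12.
U+8743 → 3-byte form E8 9D 83 at offsets 13–15.
U+076C → 2-byte form DD AC at offsets 16–17.
Offset 16 falls in char 6's range; it's byte 1 of DD AC = 0xDD.

0xDD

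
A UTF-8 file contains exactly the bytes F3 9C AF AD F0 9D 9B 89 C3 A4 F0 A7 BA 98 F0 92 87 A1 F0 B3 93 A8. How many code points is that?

6

Byte at offset 0: 0xF3 = 11110011 → 4-byte char (#1). Advance 4.
Byte at offset 4: 0xF0 = 11110000 → 4-byte char (#2). Advance 4.
Byte at offset 8: 0xC3 = 11000011 → 2-byte char (#3). Advance 2.
Byte at offset 10: 0xF0 = 11110000 → 4-byte char (#4). Advance 4.
Byte at offset 14: 0xF0 = 11110000 → 4-byte char (#5). Advance 4.
Byte at offset 18: 0xF0 = 11110000 → 4-byte char (#6). Advance 4.
Reached end at offset 22 after 6 code points.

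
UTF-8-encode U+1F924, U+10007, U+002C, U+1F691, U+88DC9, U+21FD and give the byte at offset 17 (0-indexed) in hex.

0xE2

U+1F924 → 4-byte form F0 9F A4 A4 at offsets 0–3.
U+10007 → 4-byte form F0 90 80 87 at offsets 4–7.
U+002C → 1-byte form 2C at offsets 8–8.
U+1F691 → 4-byte form F0 9F 9A 91 at offsets 9–12.
U+88DC9 → 4-byte form F2 88 B7 89 at offsets 13–16.
U+21FD → 3-byte form E2 87 BD at offsets 17–19.
Offset 17 falls in char 6's range; it's byte 1 of E2 87 BD = 0xE2.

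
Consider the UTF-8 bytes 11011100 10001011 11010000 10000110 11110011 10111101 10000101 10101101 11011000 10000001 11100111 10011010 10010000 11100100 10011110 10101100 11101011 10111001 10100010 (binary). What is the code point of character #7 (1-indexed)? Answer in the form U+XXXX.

Offset 0: leading byte 0xDC = 11011100 → 2-byte char #1 = DC 8B.
Offset 2: leading byte 0xD0 = 11010000 → 2-byte char #2 = D0 86.
Offset 4: leading byte 0xF3 = 11110011 → 4-byte char #3 = F3 BD 85 AD.
Offset 8: leading byte 0xD8 = 11011000 → 2-byte char #4 = D8 81.
Offset 10: leading byte 0xE7 = 11100111 → 3-byte char #5 = E7 9A 90.
Offset 13: leading byte 0xE4 = 11100100 → 3-byte char #6 = E4 9E AC.
Offset 16: leading byte 0xEB = 11101011 → 3-byte char #7 = EB B9 A2.
Leading byte 0xEB = 11101011 matches 1110xxxx → 3-byte sequence.
Byte 1: 0xEB = 11101011, payload 1011 (4 bits).
Byte 2: 0xB9 = 10111001 (10xxxxxx ✓), payload 111001.
Byte 3: 0xA2 = 10100010 (10xxxxxx ✓), payload 100010.
Concatenate: 1011111001100010 = 0xBE62 (16 bits → U+BE62).

U+BE62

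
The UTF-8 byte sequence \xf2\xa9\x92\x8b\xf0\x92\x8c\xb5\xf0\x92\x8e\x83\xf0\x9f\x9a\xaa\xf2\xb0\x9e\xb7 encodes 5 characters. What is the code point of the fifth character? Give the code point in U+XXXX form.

Offset 0: leading byte 0xF2 = 11110010 → 4-byte char #1 = F2 A9 92 8B.
Offset 4: leading byte 0xF0 = 11110000 → 4-byte char #2 = F0 92 8C B5.
Offset 8: leading byte 0xF0 = 11110000 → 4-byte char #3 = F0 92 8E 83.
Offset 12: leading byte 0xF0 = 11110000 → 4-byte char #4 = F0 9F 9A AA.
Offset 16: leading byte 0xF2 = 11110010 → 4-byte char #5 = F2 B0 9E B7.
Leading byte 0xF2 = 11110010 matches 11110xxx → 4-byte sequence.
Byte 1: 0xF2 = 11110010, payload 010 (3 bits).
Byte 2: 0xB0 = 10110000 (10xxxxxx ✓), payload 110000.
Byte 3: 0x9E = 10011110 (10xxxxxx ✓), payload 011110.
Byte 4: 0xB7 = 10110111 (10xxxxxx ✓), payload 110111.
Concatenate: 010110000011110110111 = 0xB07B7 (21 bits → U+B07B7).

U+B07B7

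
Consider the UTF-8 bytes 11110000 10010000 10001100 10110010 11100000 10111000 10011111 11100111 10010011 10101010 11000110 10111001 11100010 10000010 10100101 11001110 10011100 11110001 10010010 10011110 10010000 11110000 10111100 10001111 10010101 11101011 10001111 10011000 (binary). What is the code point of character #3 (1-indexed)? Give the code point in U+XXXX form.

Offset 0: leading byte 0xF0 = 11110000 → 4-byte char #1 = F0 90 8C B2.
Offset 4: leading byte 0xE0 = 11100000 → 3-byte char #2 = E0 B8 9F.
Offset 7: leading byte 0xE7 = 11100111 → 3-byte char #3 = E7 93 AA.
Leading byte 0xE7 = 11100111 matches 1110xxxx → 3-byte sequence.
Byte 1: 0xE7 = 11100111, payload 0111 (4 bits).
Byte 2: 0x93 = 10010011 (10xxxxxx ✓), payload 010011.
Byte 3: 0xAA = 10101010 (10xxxxxx ✓), payload 101010.
Concatenate: 0111010011101010 = 0x74EA (16 bits → U+74EA).

U+74EA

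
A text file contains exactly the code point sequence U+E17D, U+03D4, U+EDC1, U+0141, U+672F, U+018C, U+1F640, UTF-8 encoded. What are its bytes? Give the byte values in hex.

EE 85 BD CF 94 EE B7 81 C5 81 E6 9C AF C6 8C F0 9F 99 80

U+E17D: 3-byte form → EE 85 BD.
U+03D4: 2-byte form → CF 94.
U+EDC1: 3-byte form → EE B7 81.
U+0141: 2-byte form → C5 81.
U+672F: 3-byte form → E6 9C AF.
U+018C: 2-byte form → C6 8C.
U+1F640: 4-byte form → F0 9F 99 80.
Concatenated (19 bytes): EE 85 BD CF 94 EE B7 81 C5 81 E6 9C AF C6 8C F0 9F 99 80.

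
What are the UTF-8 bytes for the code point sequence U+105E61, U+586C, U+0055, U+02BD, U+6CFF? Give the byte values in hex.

F4 85 B9 A1 E5 A1 AC 55 CA BD E6 B3 BF

U+105E61: 4-byte form → F4 85 B9 A1.
U+586C: 3-byte form → E5 A1 AC.
U+0055: 1-byte form → 55.
U+02BD: 2-byte form → CA BD.
U+6CFF: 3-byte form → E6 B3 BF.
Concatenated (13 bytes): F4 85 B9 A1 E5 A1 AC 55 CA BD E6 B3 BF.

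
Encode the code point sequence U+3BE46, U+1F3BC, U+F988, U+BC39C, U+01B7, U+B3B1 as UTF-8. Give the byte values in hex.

F0 BB B9 86 F0 9F 8E BC EF A6 88 F2 BC 8E 9C C6 B7 EB 8E B1

U+3BE46: 4-byte form → F0 BB B9 86.
U+1F3BC: 4-byte form → F0 9F 8E BC.
U+F988: 3-byte form → EF A6 88.
U+BC39C: 4-byte form → F2 BC 8E 9C.
U+01B7: 2-byte form → C6 B7.
U+B3B1: 3-byte form → EB 8E B1.
Concatenated (20 bytes): F0 BB B9 86 F0 9F 8E BC EF A6 88 F2 BC 8E 9C C6 B7 EB 8E B1.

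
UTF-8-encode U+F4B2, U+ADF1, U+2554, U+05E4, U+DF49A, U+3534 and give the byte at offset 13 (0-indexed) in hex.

0x92

U+F4B2 → 3-byte form EF 92 B2 at offsets 0–2.
U+ADF1 → 3-byte form EA B7 B1 at offsets 3–5.
U+2554 → 3-byte form E2 95 94 at offsets 6–8.
U+05E4 → 2-byte form D7 A4 at offsets 9–10.
U+DF49A → 4-byte form F3 9F 92 9A at offsets 11–14.
Offset 13 falls in char 5's range; it's byte 3 of F3 9F 92 9A = 0x92.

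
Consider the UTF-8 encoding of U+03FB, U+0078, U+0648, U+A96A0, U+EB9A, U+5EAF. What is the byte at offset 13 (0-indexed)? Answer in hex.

0xBA

U+03FB → 2-byte form CF BB at offsets 0–1.
U+0078 → 1-byte form 78 at offsets 2–2.
U+0648 → 2-byte form D9 88 at offsets 3–4.
U+A96A0 → 4-byte form F2 A9 9A A0 at offsets 5–8.
U+EB9A → 3-byte form EE AE 9A at offsets 9–11.
U+5EAF → 3-byte form E5 BA AF at offsets 12–14.
Offset 13 falls in char 6's range; it's byte 2 of E5 BA AF = 0xBA.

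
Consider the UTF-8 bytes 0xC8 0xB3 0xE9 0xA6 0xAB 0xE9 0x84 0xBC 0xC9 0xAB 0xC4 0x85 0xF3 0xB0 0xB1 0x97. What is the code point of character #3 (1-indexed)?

Offset 0: leading byte 0xC8 = 11001000 → 2-byte char #1 = C8 B3.
Offset 2: leading byte 0xE9 = 11101001 → 3-byte char #2 = E9 A6 AB.
Offset 5: leading byte 0xE9 = 11101001 → 3-byte char #3 = E9 84 BC.
Leading byte 0xE9 = 11101001 matches 1110xxxx → 3-byte sequence.
Byte 1: 0xE9 = 11101001, payload 1001 (4 bits).
Byte 2: 0x84 = 10000100 (10xxxxxx ✓), payload 000100.
Byte 3: 0xBC = 10111100 (10xxxxxx ✓), payload 111100.
Concatenate: 1001000100111100 = 0x913C (16 bits → U+913C).

U+913C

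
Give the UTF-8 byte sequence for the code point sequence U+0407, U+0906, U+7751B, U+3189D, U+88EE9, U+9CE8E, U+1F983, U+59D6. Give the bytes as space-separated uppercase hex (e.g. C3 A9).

D0 87 E0 A4 86 F1 B7 94 9B F0 B1 A2 9D F2 88 BB A9 F2 9C BA 8E F0 9F A6 83 E5 A7 96

U+0407: 2-byte form → D0 87.
U+0906: 3-byte form → E0 A4 86.
U+7751B: 4-byte form → F1 B7 94 9B.
U+3189D: 4-byte form → F0 B1 A2 9D.
U+88EE9: 4-byte form → F2 88 BB A9.
U+9CE8E: 4-byte form → F2 9C BA 8E.
U+1F983: 4-byte form → F0 9F A6 83.
U+59D6: 3-byte form → E5 A7 96.
Concatenated (28 bytes): D0 87 E0 A4 86 F1 B7 94 9B F0 B1 A2 9D F2 88 BB A9 F2 9C BA 8E F0 9F A6 83 E5 A7 96.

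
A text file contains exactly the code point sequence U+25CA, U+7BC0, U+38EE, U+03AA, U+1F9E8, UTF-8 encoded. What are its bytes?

E2 97 8A E7 AF 80 E3 A3 AE CE AA F0 9F A7 A8

U+25CA: 3-byte form → E2 97 8A.
U+7BC0: 3-byte form → E7 AF 80.
U+38EE: 3-byte form → E3 A3 AE.
U+03AA: 2-byte form → CE AA.
U+1F9E8: 4-byte form → F0 9F A7 A8.
Concatenated (15 bytes): E2 97 8A E7 AF 80 E3 A3 AE CE AA F0 9F A7 A8.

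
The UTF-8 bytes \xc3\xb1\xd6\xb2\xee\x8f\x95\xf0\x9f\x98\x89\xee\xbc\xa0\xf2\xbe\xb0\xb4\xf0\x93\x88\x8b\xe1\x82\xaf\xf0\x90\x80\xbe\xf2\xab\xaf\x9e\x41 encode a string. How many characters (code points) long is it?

Byte at offset 0: 0xC3 = 11000011 → 2-byte char (#1). Advance 2.
Byte at offset 2: 0xD6 = 11010110 → 2-byte char (#2). Advance 2.
Byte at offset 4: 0xEE = 11101110 → 3-byte char (#3). Advance 3.
Byte at offset 7: 0xF0 = 11110000 → 4-byte char (#4). Advance 4.
Byte at offset 11: 0xEE = 11101110 → 3-byte char (#5). Advance 3.
Byte at offset 14: 0xF2 = 11110010 → 4-byte char (#6). Advance 4.
Byte at offset 18: 0xF0 = 11110000 → 4-byte char (#7). Advance 4.
Byte at offset 22: 0xE1 = 11100001 → 3-byte char (#8). Advance 3.
Byte at offset 25: 0xF0 = 11110000 → 4-byte char (#9). Advance 4.
Byte at offset 29: 0xF2 = 11110010 → 4-byte char (#10). Advance 4.
Byte at offset 33: 0x41 = 01000001 → 1-byte char (#11). Advance 1.
Reached end at offset 34 after 11 code points.

11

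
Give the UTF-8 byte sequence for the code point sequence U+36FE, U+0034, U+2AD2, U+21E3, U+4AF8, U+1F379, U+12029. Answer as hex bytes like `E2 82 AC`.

U+36FE: 3-byte form → E3 9B BE.
U+0034: 1-byte form → 34.
U+2AD2: 3-byte form → E2 AB 92.
U+21E3: 3-byte form → E2 87 A3.
U+4AF8: 3-byte form → E4 AB B8.
U+1F379: 4-byte form → F0 9F 8D B9.
U+12029: 4-byte form → F0 92 80 A9.
Concatenated (21 bytes): E3 9B BE 34 E2 AB 92 E2 87 A3 E4 AB B8 F0 9F 8D B9 F0 92 80 A9.

E3 9B BE 34 E2 AB 92 E2 87 A3 E4 AB B8 F0 9F 8D B9 F0 92 80 A9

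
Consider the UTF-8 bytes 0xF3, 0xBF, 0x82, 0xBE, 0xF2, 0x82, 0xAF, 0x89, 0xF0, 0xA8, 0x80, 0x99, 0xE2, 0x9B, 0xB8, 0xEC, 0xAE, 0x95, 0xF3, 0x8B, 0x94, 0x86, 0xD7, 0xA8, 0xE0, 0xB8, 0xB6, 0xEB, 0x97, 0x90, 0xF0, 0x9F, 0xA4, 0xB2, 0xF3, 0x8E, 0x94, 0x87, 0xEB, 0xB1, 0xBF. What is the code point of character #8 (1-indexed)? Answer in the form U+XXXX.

Offset 0: leading byte 0xF3 = 11110011 → 4-byte char #1 = F3 BF 82 BE.
Offset 4: leading byte 0xF2 = 11110010 → 4-byte char #2 = F2 82 AF 89.
Offset 8: leading byte 0xF0 = 11110000 → 4-byte char #3 = F0 A8 80 99.
Offset 12: leading byte 0xE2 = 11100010 → 3-byte char #4 = E2 9B B8.
Offset 15: leading byte 0xEC = 11101100 → 3-byte char #5 = EC AE 95.
Offset 18: leading byte 0xF3 = 11110011 → 4-byte char #6 = F3 8B 94 86.
Offset 22: leading byte 0xD7 = 11010111 → 2-byte char #7 = D7 A8.
Offset 24: leading byte 0xE0 = 11100000 → 3-byte char #8 = E0 B8 B6.
Leading byte 0xE0 = 11100000 matches 1110xxxx → 3-byte sequence.
Byte 1: 0xE0 = 11100000, payload 0000 (4 bits).
Byte 2: 0xB8 = 10111000 (10xxxxxx ✓), payload 111000.
Byte 3: 0xB6 = 10110110 (10xxxxxx ✓), payload 110110.
Concatenate: 0000111000110110 = 0xE36 (16 bits → U+0E36).

U+0E36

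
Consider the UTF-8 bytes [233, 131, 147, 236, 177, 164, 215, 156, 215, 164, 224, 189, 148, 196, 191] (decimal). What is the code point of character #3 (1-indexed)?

Offset 0: leading byte 0xE9 = 11101001 → 3-byte char #1 = E9 83 93.
Offset 3: leading byte 0xEC = 11101100 → 3-byte char #2 = EC B1 A4.
Offset 6: leading byte 0xD7 = 11010111 → 2-byte char #3 = D7 9C.
Leading byte 0xD7 = 11010111 matches 110xxxxx → 2-byte sequence.
Byte 1: 0xD7 = 11010111, payload 10111 (5 bits).
Byte 2: 0x9C = 10011100 (10xxxxxx ✓), payload 011100.
Concatenate: 10111011100 = 0x5DC (11 bits → U+05DC).

U+05DC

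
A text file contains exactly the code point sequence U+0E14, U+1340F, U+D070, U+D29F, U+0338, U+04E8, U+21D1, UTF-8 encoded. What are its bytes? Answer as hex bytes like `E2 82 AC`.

E0 B8 94 F0 93 90 8F ED 81 B0 ED 8A 9F CC B8 D3 A8 E2 87 91

U+0E14: 3-byte form → E0 B8 94.
U+1340F: 4-byte form → F0 93 90 8F.
U+D070: 3-byte form → ED 81 B0.
U+D29F: 3-byte form → ED 8A 9F.
U+0338: 2-byte form → CC B8.
U+04E8: 2-byte form → D3 A8.
U+21D1: 3-byte form → E2 87 91.
Concatenated (20 bytes): E0 B8 94 F0 93 90 8F ED 81 B0 ED 8A 9F CC B8 D3 A8 E2 87 91.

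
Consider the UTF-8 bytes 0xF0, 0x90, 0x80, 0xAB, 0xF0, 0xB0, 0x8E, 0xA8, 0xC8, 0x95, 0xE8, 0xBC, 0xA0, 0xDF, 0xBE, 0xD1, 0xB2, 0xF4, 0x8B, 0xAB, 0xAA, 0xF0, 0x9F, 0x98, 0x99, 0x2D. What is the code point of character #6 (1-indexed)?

U+0472

Offset 0: leading byte 0xF0 = 11110000 → 4-byte char #1 = F0 90 80 AB.
Offset 4: leading byte 0xF0 = 11110000 → 4-byte char #2 = F0 B0 8E A8.
Offset 8: leading byte 0xC8 = 11001000 → 2-byte char #3 = C8 95.
Offset 10: leading byte 0xE8 = 11101000 → 3-byte char #4 = E8 BC A0.
Offset 13: leading byte 0xDF = 11011111 → 2-byte char #5 = DF BE.
Offset 15: leading byte 0xD1 = 11010001 → 2-byte char #6 = D1 B2.
Leading byte 0xD1 = 11010001 matches 110xxxxx → 2-byte sequence.
Byte 1: 0xD1 = 11010001, payload 10001 (5 bits).
Byte 2: 0xB2 = 10110010 (10xxxxxx ✓), payload 110010.
Concatenate: 10001110010 = 0x472 (11 bits → U+0472).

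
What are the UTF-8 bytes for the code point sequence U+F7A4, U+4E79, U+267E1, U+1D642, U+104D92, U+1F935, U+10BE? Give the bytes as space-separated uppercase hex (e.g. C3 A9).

U+F7A4: 3-byte form → EF 9E A4.
U+4E79: 3-byte form → E4 B9 B9.
U+267E1: 4-byte form → F0 A6 9F A1.
U+1D642: 4-byte form → F0 9D 99 82.
U+104D92: 4-byte form → F4 84 B6 92.
U+1F935: 4-byte form → F0 9F A4 B5.
U+10BE: 3-byte form → E1 82 BE.
Concatenated (25 bytes): EF 9E A4 E4 B9 B9 F0 A6 9F A1 F0 9D 99 82 F4 84 B6 92 F0 9F A4 B5 E1 82 BE.

EF 9E A4 E4 B9 B9 F0 A6 9F A1 F0 9D 99 82 F4 84 B6 92 F0 9F A4 B5 E1 82 BE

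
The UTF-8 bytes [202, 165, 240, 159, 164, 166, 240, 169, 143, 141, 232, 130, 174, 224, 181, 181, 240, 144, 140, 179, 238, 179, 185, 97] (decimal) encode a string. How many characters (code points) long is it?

Byte at offset 0: 0xCA = 11001010 → 2-byte char (#1). Advance 2.
Byte at offset 2: 0xF0 = 11110000 → 4-byte char (#2). Advance 4.
Byte at offset 6: 0xF0 = 11110000 → 4-byte char (#3). Advance 4.
Byte at offset 10: 0xE8 = 11101000 → 3-byte char (#4). Advance 3.
Byte at offset 13: 0xE0 = 11100000 → 3-byte char (#5). Advance 3.
Byte at offset 16: 0xF0 = 11110000 → 4-byte char (#6). Advance 4.
Byte at offset 20: 0xEE = 11101110 → 3-byte char (#7). Advance 3.
Byte at offset 23: 0x61 = 01100001 → 1-byte char (#8). Advance 1.
Reached end at offset 24 after 8 code points.

8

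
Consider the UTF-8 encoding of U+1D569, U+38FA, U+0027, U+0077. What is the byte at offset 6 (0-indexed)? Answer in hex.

0xBA

U+1D569 → 4-byte form F0 9D 95 A9 at offsets 0–3.
U+38FA → 3-byte form E3 A3 BA at offsets 4–6.
Offset 6 falls in char 2's range; it's byte 3 of E3 A3 BA = 0xBA.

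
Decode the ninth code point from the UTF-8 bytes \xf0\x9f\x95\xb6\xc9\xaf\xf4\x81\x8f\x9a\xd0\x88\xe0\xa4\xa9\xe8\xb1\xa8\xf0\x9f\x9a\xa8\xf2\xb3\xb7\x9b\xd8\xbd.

Offset 0: leading byte 0xF0 = 11110000 → 4-byte char #1 = F0 9F 95 B6.
Offset 4: leading byte 0xC9 = 11001001 → 2-byte char #2 = C9 AF.
Offset 6: leading byte 0xF4 = 11110100 → 4-byte char #3 = F4 81 8F 9A.
Offset 10: leading byte 0xD0 = 11010000 → 2-byte char #4 = D0 88.
Offset 12: leading byte 0xE0 = 11100000 → 3-byte char #5 = E0 A4 A9.
Offset 15: leading byte 0xE8 = 11101000 → 3-byte char #6 = E8 B1 A8.
Offset 18: leading byte 0xF0 = 11110000 → 4-byte char #7 = F0 9F 9A A8.
Offset 22: leading byte 0xF2 = 11110010 → 4-byte char #8 = F2 B3 B7 9B.
Offset 26: leading byte 0xD8 = 11011000 → 2-byte char #9 = D8 BD.
Leading byte 0xD8 = 11011000 matches 110xxxxx → 2-byte sequence.
Byte 1: 0xD8 = 11011000, payload 11000 (5 bits).
Byte 2: 0xBD = 10111101 (10xxxxxx ✓), payload 111101.
Concatenate: 11000111101 = 0x63D (11 bits → U+063D).

U+063D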